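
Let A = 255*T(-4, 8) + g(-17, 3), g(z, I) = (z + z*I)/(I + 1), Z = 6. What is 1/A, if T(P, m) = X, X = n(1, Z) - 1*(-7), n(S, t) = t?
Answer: 1/3298 ≈ 0.00030321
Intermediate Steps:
X = 13 (X = 6 - 1*(-7) = 6 + 7 = 13)
T(P, m) = 13
g(z, I) = (z + I*z)/(1 + I)
A = 3298 (A = 255*13 - 17 = 3315 - 17 = 3298)
1/A = 1/3298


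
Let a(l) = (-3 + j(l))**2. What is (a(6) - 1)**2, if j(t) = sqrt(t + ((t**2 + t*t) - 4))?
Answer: 9388 - 984*sqrt(74) ≈ 923.31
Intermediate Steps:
j(t) = sqrt(-4 + t + 2*t**2) (j(t) = sqrt(t + ((t**2 + t**2) - 4)) = sqrt(t + (2*t**2 - 4)) = sqrt(t + (-4 + 2*t**2)) = sqrt(-4 + t + 2*t**2))
a(l) = (-3 + sqrt(-4 + l + 2*l**2))**2
(a(6) - 1)**2 = ((-3 + sqrt(-4 + 6 + 2*6**2))**2 - 1)**2 = ((-3 + sqrt(-4 + 6 + 2*36))**2 - 1)**2 = ((-3 + sqrt(-4 + 6 + 72))**2 - 1)**2 = ((-3 + sqrt(74))**2 - 1)**2 = (-1 + (-3 + sqrt(74))**2)**2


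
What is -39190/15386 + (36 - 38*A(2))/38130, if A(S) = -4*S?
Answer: -74454173/29333409 ≈ -2.5382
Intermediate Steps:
-39190/15386 + (36 - 38*A(2))/38130 = -39190/15386 + (36 - (-152)*2)/38130 = -39190*1/15386 + (36 - 38*(-8))*(1/38130) = -19595/7693 + (36 + 304)*(1/38130) = -19595/7693 + 340*(1/38130) = -19595/7693 + 34/3813 = -74454173/29333409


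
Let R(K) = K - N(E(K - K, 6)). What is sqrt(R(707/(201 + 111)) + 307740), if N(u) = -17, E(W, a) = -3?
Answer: sqrt(7489629498)/156 ≈ 554.76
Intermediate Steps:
R(K) = 17 + K (R(K) = K - 1*(-17) = K + 17 = 17 + K)
sqrt(R(707/(201 + 111)) + 307740) = sqrt((17 + 707/(201 + 111)) + 307740) = sqrt((17 + 707/312) + 307740) = sqrt(6011/312 + 307740) = sqrt(96020891/312) = sqrt(7489629498)/156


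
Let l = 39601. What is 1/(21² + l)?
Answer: 1/40042 ≈ 2.4974e-5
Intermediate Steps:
1/(21² + l) = 1/(21² + 39601) = 1/(441 + 39601) = 1/40042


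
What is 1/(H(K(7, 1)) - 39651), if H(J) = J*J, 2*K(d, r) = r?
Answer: -4/158603 ≈ -2.5220e-5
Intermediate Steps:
K(d, r) = r/2
H(J) = J²
1/(H(K(7, 1)) - 39651) = 1/(((½)*1)² - 39651) = 1/((½)² - 39651) = 1/(¼ - 39651) = 1/(-158603/4) = -4/158603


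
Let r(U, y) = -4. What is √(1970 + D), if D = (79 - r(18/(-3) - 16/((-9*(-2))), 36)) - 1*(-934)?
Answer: √2987 ≈ 54.653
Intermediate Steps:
D = 1017 (D = (79 - 1*(-4)) - 1*(-934) = (79 + 4) + 934 = 83 + 934 = 1017)
√(1970 + D) = √(1970 + 1017) = √2987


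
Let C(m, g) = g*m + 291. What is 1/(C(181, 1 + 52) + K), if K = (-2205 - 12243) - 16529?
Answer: -1/21093 ≈ -4.7409e-5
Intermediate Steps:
C(m, g) = 291 + g*m
K = -30977 (K = -14448 - 16529 = -30977)
1/(C(181, 1 + 52) + K) = 1/((291 + (1 + 52)*181) - 30977) = 1/((291 + 53*181) - 30977) = 1/((291 + 9593) - 30977) = 1/(9884 - 30977) = 1/(-21093) = -1/21093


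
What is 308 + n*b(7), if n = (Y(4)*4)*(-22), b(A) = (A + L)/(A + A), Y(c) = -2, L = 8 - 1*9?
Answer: 2684/7 ≈ 383.43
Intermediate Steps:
L = -1 (L = 8 - 9 = -1)
b(A) = (-1 + A)/(2*A) (b(A) = (A - 1)/(A + A) = (-1 + A)/((2*A)) = (-1 + A)*(1/(2*A)) = (-1 + A)/(2*A))
n = 176 (n = -2*4*(-22) = -8*(-22) = 176)
308 + n*b(7) = 308 + 176*((½)*(-1 + 7)/7) = 308 + 176*((½)*(⅐)*6) = 308 + 176*(3/7) = 308 + 528/7 = 2684/7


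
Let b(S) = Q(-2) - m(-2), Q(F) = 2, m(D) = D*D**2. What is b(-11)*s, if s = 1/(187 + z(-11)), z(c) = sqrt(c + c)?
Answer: 170/3181 - 10*I*sqrt(22)/34991 ≈ 0.053442 - 0.0013405*I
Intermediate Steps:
m(D) = D**3
z(c) = sqrt(2)*sqrt(c) (z(c) = sqrt(2*c) = sqrt(2)*sqrt(c))
s = 1/(187 + I*sqrt(22)) (s = 1/(187 + sqrt(2)*sqrt(-11)) = 1/(187 + sqrt(2)*(I*sqrt(11))) = 1/(187 + I*sqrt(22)) ≈ 0.0053442 - 0.00013405*I)
b(S) = 10 (b(S) = 2 - 1*(-2)**3 = 2 - 1*(-8) = 2 + 8 = 10)
b(-11)*s = 10*(17/3181 - I*sqrt(22)/34991) = 170/3181 - 10*I*sqrt(22)/34991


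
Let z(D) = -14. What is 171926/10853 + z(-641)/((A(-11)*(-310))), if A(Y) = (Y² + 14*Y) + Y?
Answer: 1172459349/74017460 ≈ 15.840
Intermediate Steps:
A(Y) = Y² + 15*Y
171926/10853 + z(-641)/((A(-11)*(-310))) = 171926/10853 - 14*1/(3410*(15 - 11)) = 171926*(1/10853) - 14/(-11*4*(-310)) = 171926/10853 - 14/((-44*(-310))) = 171926/10853 - 14/13640 = 171926/10853 - 14*1/13640 = 171926/10853 - 7/6820 = 1172459349/74017460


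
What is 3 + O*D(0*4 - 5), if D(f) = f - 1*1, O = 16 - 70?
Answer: 327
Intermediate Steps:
O = -54
D(f) = -1 + f (D(f) = f - 1 = -1 + f)
3 + O*D(0*4 - 5) = 3 - 54*(-1 + (0*4 - 5)) = 3 - 54*(-1 + (0 - 5)) = 3 - 54*(-1 - 5) = 3 - 54*(-6) = 3 + 324 = 327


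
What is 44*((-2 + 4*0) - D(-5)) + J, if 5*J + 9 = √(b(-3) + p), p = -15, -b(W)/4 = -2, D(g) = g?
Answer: 651/5 + I*√7/5 ≈ 130.2 + 0.52915*I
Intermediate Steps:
b(W) = 8 (b(W) = -4*(-2) = 8)
J = -9/5 + I*√7/5 (J = -9/5 + √(8 - 15)/5 = -9/5 + √(-7)/5 = -9/5 + (I*√7)/5 = -9/5 + I*√7/5 ≈ -1.8 + 0.52915*I)
44*((-2 + 4*0) - D(-5)) + J = 44*((-2 + 4*0) - 1*(-5)) + (-9/5 + I*√7/5) = 44*((-2 + 0) + 5) + (-9/5 + I*√7/5) = 44*(-2 + 5) + (-9/5 + I*√7/5) = 44*3 + (-9/5 + I*√7/5) = 132 + (-9/5 + I*√7/5) = 651/5 + I*√7/5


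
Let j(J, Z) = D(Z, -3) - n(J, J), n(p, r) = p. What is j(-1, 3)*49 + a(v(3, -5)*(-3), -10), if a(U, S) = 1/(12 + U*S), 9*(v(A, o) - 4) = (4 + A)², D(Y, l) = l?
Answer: -86825/886 ≈ -97.997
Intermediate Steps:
v(A, o) = 4 + (4 + A)²/9
j(J, Z) = -3 - J
a(U, S) = 1/(12 + S*U)
j(-1, 3)*49 + a(v(3, -5)*(-3), -10) = (-3 - 1*(-1))*49 + 1/(12 - 10*(4 + (4 + 3)²/9)*(-3)) = (-3 + 1)*49 + 1/(12 - 10*(4 + (⅑)*7²)*(-3)) = -2*49 + 1/(12 - 10*(4 + (⅑)*49)*(-3)) = -98 + 1/(12 - 10*(4 + 49/9)*(-3)) = -98 + 1/(12 - 850*(-3)/9) = -98 + 1/(12 - 10*(-85/3)) = -98 + 1/(12 + 850/3) = -98 + 1/(886/3) = -98 + 3/886 = -86825/886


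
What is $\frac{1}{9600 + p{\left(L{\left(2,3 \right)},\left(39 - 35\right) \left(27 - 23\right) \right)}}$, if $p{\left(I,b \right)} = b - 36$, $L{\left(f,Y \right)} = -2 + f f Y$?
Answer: $\frac{1}{9580} \approx 0.00010438$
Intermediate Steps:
$L{\left(f,Y \right)} = -2 + Y f^{2}$ ($L{\left(f,Y \right)} = -2 + f Y f = -2 + Y f^{2}$)
$p{\left(I,b \right)} = -36 + b$ ($p{\left(I,b \right)} = b - 36 = -36 + b$)
$\frac{1}{9600 + p{\left(L{\left(2,3 \right)},\left(39 - 35\right) \left(27 - 23\right) \right)}} = \frac{1}{9600 - \left(36 - \left(39 - 35\right) \left(27 - 23\right)\right)} = \frac{1}{9600 + \left(-36 + 4 \cdot 4\right)} = \frac{1}{9600 + \left(-36 + 16\right)} = \frac{1}{9600 - 20} = \frac{1}{9580}$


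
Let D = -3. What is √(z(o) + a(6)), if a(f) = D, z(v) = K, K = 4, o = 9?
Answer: 1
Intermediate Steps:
z(v) = 4
a(f) = -3
√(z(o) + a(6)) = √(4 - 3) = √1 = 1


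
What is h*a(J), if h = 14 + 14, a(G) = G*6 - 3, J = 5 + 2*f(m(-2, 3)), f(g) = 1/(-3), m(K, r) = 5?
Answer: 644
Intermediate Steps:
f(g) = -⅓
J = 13/3 (J = 5 + 2*(-⅓) = 5 - ⅔ = 13/3 ≈ 4.3333)
a(G) = -3 + 6*G (a(G) = 6*G - 3 = -3 + 6*G)
h = 28
h*a(J) = 28*(-3 + 6*(13/3)) = 28*(-3 + 26) = 28*23 = 644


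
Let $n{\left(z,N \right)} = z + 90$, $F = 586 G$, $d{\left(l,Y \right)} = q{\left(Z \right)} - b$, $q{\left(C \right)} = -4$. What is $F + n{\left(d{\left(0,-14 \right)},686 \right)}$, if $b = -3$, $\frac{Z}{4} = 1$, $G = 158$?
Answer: $92677$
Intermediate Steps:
$Z = 4$ ($Z = 4 \cdot 1 = 4$)
$d{\left(l,Y \right)} = -1$ ($d{\left(l,Y \right)} = -4 - -3 = -4 + 3 = -1$)
$F = 92588$ ($F = 586 \cdot 158 = 92588$)
$n{\left(z,N \right)} = 90 + z$
$F + n{\left(d{\left(0,-14 \right)},686 \right)} = 92588 + \left(90 - 1\right) = 92588 + 89 = 92677$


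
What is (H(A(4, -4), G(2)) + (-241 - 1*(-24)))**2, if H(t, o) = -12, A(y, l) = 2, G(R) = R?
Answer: 52441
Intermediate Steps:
(H(A(4, -4), G(2)) + (-241 - 1*(-24)))**2 = (-12 + (-241 - 1*(-24)))**2 = (-12 + (-241 + 24))**2 = (-12 - 217)**2 = (-229)**2 = 52441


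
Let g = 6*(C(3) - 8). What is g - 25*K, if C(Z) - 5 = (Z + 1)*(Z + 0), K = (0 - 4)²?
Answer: -346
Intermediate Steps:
K = 16 (K = (-4)² = 16)
C(Z) = 5 + Z*(1 + Z) (C(Z) = 5 + (Z + 1)*(Z + 0) = 5 + (1 + Z)*Z = 5 + Z*(1 + Z))
g = 54 (g = 6*((5 + 3 + 3²) - 8) = 6*((5 + 3 + 9) - 8) = 6*(17 - 8) = 6*9 = 54)
g - 25*K = 54 - 25*16 = 54 - 400 = -346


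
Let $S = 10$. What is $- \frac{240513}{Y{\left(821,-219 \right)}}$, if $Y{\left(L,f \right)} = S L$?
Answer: $- \frac{240513}{8210} \approx -29.295$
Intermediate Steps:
$Y{\left(L,f \right)} = 10 L$
$- \frac{240513}{Y{\left(821,-219 \right)}} = - \frac{240513}{10 \cdot 821} = - \frac{240513}{8210}$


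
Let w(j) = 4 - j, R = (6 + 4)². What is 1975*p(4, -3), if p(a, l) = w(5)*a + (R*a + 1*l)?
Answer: 776175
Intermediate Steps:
R = 100 (R = 10² = 100)
p(a, l) = l + 99*a (p(a, l) = (4 - 1*5)*a + (100*a + 1*l) = (4 - 5)*a + (100*a + l) = -a + (l + 100*a) = l + 99*a)
1975*p(4, -3) = 1975*(-3 + 99*4) = 1975*(-3 + 396) = 1975*393 = 776175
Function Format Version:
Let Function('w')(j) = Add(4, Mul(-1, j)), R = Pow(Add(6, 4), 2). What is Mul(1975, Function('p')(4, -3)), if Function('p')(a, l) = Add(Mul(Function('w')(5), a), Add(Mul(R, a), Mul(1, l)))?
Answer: 776175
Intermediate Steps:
R = 100 (R = Pow(10, 2) = 100)
Function('p')(a, l) = Add(l, Mul(99, a)) (Function('p')(a, l) = Add(Mul(Add(4, Mul(-1, 5)), a), Add(Mul(100, a), Mul(1, l))) = Add(Mul(Add(4, -5), a), Add(Mul(100, a), l)) = Add(Mul(-1, a), Add(l, Mul(100, a))) = Add(l, Mul(99, a)))
Mul(1975, Function('p')(4, -3)) = Mul(1975, Add(-3, Mul(99, 4))) = Mul(1975, Add(-3, 396)) = Mul(1975, 393) = 776175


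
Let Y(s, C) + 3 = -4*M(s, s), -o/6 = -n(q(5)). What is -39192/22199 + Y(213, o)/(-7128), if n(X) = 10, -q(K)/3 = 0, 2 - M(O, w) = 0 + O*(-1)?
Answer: -260202839/158234472 ≈ -1.6444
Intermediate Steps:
M(O, w) = 2 + O (M(O, w) = 2 - (0 + O*(-1)) = 2 - (0 - O) = 2 - (-1)*O = 2 + O)
q(K) = 0 (q(K) = -3*0 = 0)
o = 60 (o = -(-6)*10 = -6*(-10) = 60)
Y(s, C) = -11 - 4*s (Y(s, C) = -3 - 4*(2 + s) = -3 + (-8 - 4*s) = -11 - 4*s)
-39192/22199 + Y(213, o)/(-7128) = -39192/22199 + (-11 - 4*213)/(-7128) = -39192*1/22199 + (-11 - 852)*(-1/7128) = -39192/22199 - 863*(-1/7128) = -39192/22199 + 863/7128 = -260202839/158234472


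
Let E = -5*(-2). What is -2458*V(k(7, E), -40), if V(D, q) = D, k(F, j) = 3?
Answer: -7374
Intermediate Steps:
E = 10
-2458*V(k(7, E), -40) = -2458*3 = -7374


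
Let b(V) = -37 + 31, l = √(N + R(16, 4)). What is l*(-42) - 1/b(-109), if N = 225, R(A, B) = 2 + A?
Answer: ⅙ - 378*√3 ≈ -654.55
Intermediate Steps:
l = 9*√3 (l = √(225 + (2 + 16)) = √(225 + 18) = √243 = 9*√3 ≈ 15.588)
b(V) = -6
l*(-42) - 1/b(-109) = (9*√3)*(-42) - 1/(-6) = -378*√3 - 1*(-⅙) = -378*√3 + ⅙ = ⅙ - 378*√3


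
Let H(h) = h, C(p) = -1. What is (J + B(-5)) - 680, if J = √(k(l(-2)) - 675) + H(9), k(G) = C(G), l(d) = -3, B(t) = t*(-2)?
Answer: -661 + 26*I ≈ -661.0 + 26.0*I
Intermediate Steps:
B(t) = -2*t
k(G) = -1
J = 9 + 26*I (J = √(-1 - 675) + 9 = √(-676) + 9 = 26*I + 9 = 9 + 26*I ≈ 9.0 + 26.0*I)
(J + B(-5)) - 680 = ((9 + 26*I) - 2*(-5)) - 680 = ((9 + 26*I) + 10) - 680 = (19 + 26*I) - 680 = -661 + 26*I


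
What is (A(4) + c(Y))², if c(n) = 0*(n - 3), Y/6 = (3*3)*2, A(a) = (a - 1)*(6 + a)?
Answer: 900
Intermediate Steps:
A(a) = (-1 + a)*(6 + a)
Y = 108 (Y = 6*((3*3)*2) = 6*(9*2) = 6*18 = 108)
c(n) = 0 (c(n) = 0*(-3 + n) = 0)
(A(4) + c(Y))² = ((-6 + 4² + 5*4) + 0)² = ((-6 + 16 + 20) + 0)² = (30 + 0)² = 30² = 900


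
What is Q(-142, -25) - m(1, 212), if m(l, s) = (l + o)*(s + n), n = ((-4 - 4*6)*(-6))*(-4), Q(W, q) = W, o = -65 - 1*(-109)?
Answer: 20558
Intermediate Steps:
o = 44 (o = -65 + 109 = 44)
n = -672 (n = ((-4 - 24)*(-6))*(-4) = -28*(-6)*(-4) = 168*(-4) = -672)
m(l, s) = (-672 + s)*(44 + l) (m(l, s) = (l + 44)*(s - 672) = (44 + l)*(-672 + s) = (-672 + s)*(44 + l))
Q(-142, -25) - m(1, 212) = -142 - (-29568 - 672*1 + 44*212 + 1*212) = -142 - (-29568 - 672 + 9328 + 212) = -142 - 1*(-20700) = -142 + 20700 = 20558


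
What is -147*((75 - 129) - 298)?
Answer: 51744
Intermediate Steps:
-147*((75 - 129) - 298) = -147*(-54 - 298) = -147*(-352) = 51744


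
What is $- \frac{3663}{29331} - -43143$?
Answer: $\frac{140602630}{3259} \approx 43143.0$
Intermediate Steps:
$- \frac{3663}{29331} - -43143 = \left(-3663\right) \frac{1}{29331} + 43143 = - \frac{407}{3259} + 43143 = \frac{140602630}{3259}$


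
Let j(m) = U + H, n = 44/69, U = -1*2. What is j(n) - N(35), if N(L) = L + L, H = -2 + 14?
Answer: -60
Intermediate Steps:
H = 12
N(L) = 2*L
U = -2
n = 44/69 (n = 44*(1/69) = 44/69 ≈ 0.63768)
j(m) = 10 (j(m) = -2 + 12 = 10)
j(n) - N(35) = 10 - 2*35 = 10 - 1*70 = 10 - 70 = -60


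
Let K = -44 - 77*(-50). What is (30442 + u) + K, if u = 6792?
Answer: 41040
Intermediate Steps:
K = 3806 (K = -44 + 3850 = 3806)
(30442 + u) + K = (30442 + 6792) + 3806 = 37234 + 3806 = 41040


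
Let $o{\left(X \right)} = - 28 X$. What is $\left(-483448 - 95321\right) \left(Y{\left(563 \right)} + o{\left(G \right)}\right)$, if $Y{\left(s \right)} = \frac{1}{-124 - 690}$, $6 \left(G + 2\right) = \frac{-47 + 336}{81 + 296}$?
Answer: $- \frac{9310643205467}{306878} \approx -3.034 \cdot 10^{7}$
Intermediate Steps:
$G = - \frac{4235}{2262}$ ($G = -2 + \frac{\left(-47 + 336\right) \frac{1}{81 + 296}}{6} = -2 + \frac{289 \cdot \frac{1}{377}}{6} = -2 + \frac{1}{6} \cdot \frac{289}{377} = -2 + \frac{289}{2262} = - \frac{4235}{2262} \approx -1.8722$)
$Y{\left(s \right)} = - \frac{1}{814}$ ($Y{\left(s \right)} = \frac{1}{-814} = - \frac{1}{814}$)
$\left(-483448 - 95321\right) \left(Y{\left(563 \right)} + o{\left(G \right)}\right) = \left(-483448 - 95321\right) \left(- \frac{1}{814} - - \frac{59290}{1131}\right) = - 578769 \left(- \frac{1}{814} + \frac{59290}{1131}\right) = \left(-578769\right) \frac{48260929}{920634} = - \frac{9310643205467}{306878}$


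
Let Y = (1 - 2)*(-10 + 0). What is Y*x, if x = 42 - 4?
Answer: 380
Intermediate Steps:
x = 38
Y = 10 (Y = -1*(-10) = 10)
Y*x = 10*38 = 380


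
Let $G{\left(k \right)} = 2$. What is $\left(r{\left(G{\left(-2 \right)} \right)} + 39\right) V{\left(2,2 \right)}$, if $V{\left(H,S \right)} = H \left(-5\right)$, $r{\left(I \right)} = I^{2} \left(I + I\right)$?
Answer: $-550$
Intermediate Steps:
$r{\left(I \right)} = 2 I^{3}$ ($r{\left(I \right)} = I^{2} \cdot 2 I = 2 I^{3}$)
$V{\left(H,S \right)} = - 5 H$
$\left(r{\left(G{\left(-2 \right)} \right)} + 39\right) V{\left(2,2 \right)} = \left(2 \cdot 2^{3} + 39\right) \left(\left(-5\right) 2\right) = \left(2 \cdot 8 + 39\right) \left(-10\right) = \left(16 + 39\right) \left(-10\right) = 55 \left(-10\right) = -550$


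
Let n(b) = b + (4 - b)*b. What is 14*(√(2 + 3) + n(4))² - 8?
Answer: 286 + 112*√5 ≈ 536.44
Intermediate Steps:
n(b) = b + b*(4 - b)
14*(√(2 + 3) + n(4))² - 8 = 14*(√(2 + 3) + 4*(5 - 1*4))² - 8 = 14*(√5 + 4*(5 - 4))² - 8 = 14*(√5 + 4*1)² - 8 = 14*(√5 + 4)² - 8 = 14*(4 + √5)² - 8 = -8 + 14*(4 + √5)²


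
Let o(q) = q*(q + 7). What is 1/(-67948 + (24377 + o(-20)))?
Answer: -1/43311 ≈ -2.3089e-5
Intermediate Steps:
o(q) = q*(7 + q)
1/(-67948 + (24377 + o(-20))) = 1/(-67948 + (24377 - 20*(7 - 20))) = 1/(-67948 + (24377 - 20*(-13))) = 1/(-67948 + (24377 + 260)) = 1/(-67948 + 24637) = 1/(-43311) = -1/43311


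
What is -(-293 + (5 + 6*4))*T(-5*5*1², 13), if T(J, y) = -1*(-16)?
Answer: 4224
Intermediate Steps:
T(J, y) = 16
-(-293 + (5 + 6*4))*T(-5*5*1², 13) = -(-293 + (5 + 6*4))*16 = -(-293 + (5 + 24))*16 = -(-293 + 29)*16 = -(-264)*16 = -1*(-4224) = 4224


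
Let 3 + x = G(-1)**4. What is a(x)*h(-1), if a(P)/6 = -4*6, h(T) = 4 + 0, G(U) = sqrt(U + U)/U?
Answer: -576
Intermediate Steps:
G(U) = sqrt(2)/sqrt(U) (G(U) = sqrt(2*U)/U = (sqrt(2)*sqrt(U))/U = sqrt(2)/sqrt(U))
h(T) = 4
x = 1 (x = -3 + (sqrt(2)/sqrt(-1))**4 = -3 + (sqrt(2)*(-I))**4 = -3 + (-I*sqrt(2))**4 = -3 + 4 = 1)
a(P) = -144 (a(P) = 6*(-4*6) = 6*(-24) = -144)
a(x)*h(-1) = -144*4 = -576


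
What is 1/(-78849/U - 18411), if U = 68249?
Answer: -68249/1256611188 ≈ -5.4312e-5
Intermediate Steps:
1/(-78849/U - 18411) = 1/(-78849/68249 - 18411) = 1/(-1256611188/68249) = -68249/1256611188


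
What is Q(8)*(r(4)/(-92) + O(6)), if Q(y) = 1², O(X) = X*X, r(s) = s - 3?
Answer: 3311/92 ≈ 35.989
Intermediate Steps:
r(s) = -3 + s
O(X) = X²
Q(y) = 1
Q(8)*(r(4)/(-92) + O(6)) = 1*((-3 + 4)/(-92) + 6²) = 1*(1*(-1/92) + 36) = 1*(-1/92 + 36) = 1*(3311/92) = 3311/92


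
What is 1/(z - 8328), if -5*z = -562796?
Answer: 5/521156 ≈ 9.5940e-6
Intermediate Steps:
z = 562796/5 (z = -1/5*(-562796) = 562796/5 ≈ 1.1256e+5)
1/(z - 8328) = 1/(562796/5 - 8328) = 1/(521156/5) = 5/521156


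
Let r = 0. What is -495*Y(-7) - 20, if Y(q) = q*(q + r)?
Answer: -24275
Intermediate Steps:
Y(q) = q² (Y(q) = q*(q + 0) = q*q = q²)
-495*Y(-7) - 20 = -495*(-7)² - 20 = -495*49 - 20 = -24255 - 20 = -24275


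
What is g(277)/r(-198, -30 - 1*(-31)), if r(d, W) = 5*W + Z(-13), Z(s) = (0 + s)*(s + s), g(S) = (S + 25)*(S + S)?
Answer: 167308/343 ≈ 487.78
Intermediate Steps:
g(S) = 2*S*(25 + S) (g(S) = (25 + S)*(2*S) = 2*S*(25 + S))
Z(s) = 2*s² (Z(s) = s*(2*s) = 2*s²)
r(d, W) = 338 + 5*W (r(d, W) = 5*W + 2*(-13)² = 5*W + 2*169 = 5*W + 338 = 338 + 5*W)
g(277)/r(-198, -30 - 1*(-31)) = (2*277*(25 + 277))/(338 + 5*(-30 - 1*(-31))) = (2*277*302)/(338 + 5*(-30 + 31)) = 167308/(338 + 5*1) = 167308/(338 + 5) = 167308/343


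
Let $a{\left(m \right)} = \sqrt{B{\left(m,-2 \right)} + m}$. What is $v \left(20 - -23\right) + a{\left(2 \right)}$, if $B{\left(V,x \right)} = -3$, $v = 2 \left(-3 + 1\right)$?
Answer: $-172 + i \approx -172.0 + 1.0 i$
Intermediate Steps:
$v = -4$ ($v = 2 \left(-2\right) = -4$)
$a{\left(m \right)} = \sqrt{-3 + m}$
$v \left(20 - -23\right) + a{\left(2 \right)} = - 4 \left(20 - -23\right) + \sqrt{-3 + 2} = - 4 \left(20 + 23\right) + \sqrt{-1} = \left(-4\right) 43 + i = -172 + i$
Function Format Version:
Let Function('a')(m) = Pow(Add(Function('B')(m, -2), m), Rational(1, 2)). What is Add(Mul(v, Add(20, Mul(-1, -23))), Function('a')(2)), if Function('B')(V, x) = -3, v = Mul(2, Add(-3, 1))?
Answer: Add(-172, I) ≈ Add(-172.00, Mul(1.0000, I))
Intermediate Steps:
v = -4 (v = Mul(2, -2) = -4)
Function('a')(m) = Pow(Add(-3, m), Rational(1, 2))
Add(Mul(v, Add(20, Mul(-1, -23))), Function('a')(2)) = Add(Mul(-4, Add(20, Mul(-1, -23))), Pow(Add(-3, 2), Rational(1, 2))) = Add(Mul(-4, Add(20, 23)), Pow(-1, Rational(1, 2))) = Add(Mul(-4, 43), I) = Add(-172, I)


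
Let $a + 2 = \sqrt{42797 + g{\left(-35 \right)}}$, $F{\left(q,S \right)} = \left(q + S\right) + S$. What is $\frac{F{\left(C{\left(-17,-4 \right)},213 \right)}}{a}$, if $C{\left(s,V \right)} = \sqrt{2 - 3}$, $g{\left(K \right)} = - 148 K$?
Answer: $- \frac{426 + i}{2 - \sqrt{47977}} \approx 1.9628 + 0.0046075 i$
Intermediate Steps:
$C{\left(s,V \right)} = i$ ($C{\left(s,V \right)} = \sqrt{-1} = i$)
$F{\left(q,S \right)} = q + 2 S$ ($F{\left(q,S \right)} = \left(S + q\right) + S = q + 2 S$)
$a = -2 + \sqrt{47977}$ ($a = -2 + \sqrt{42797 - -5180} = -2 + \sqrt{42797 + 5180} = -2 + \sqrt{47977} \approx 217.04$)
$\frac{F{\left(C{\left(-17,-4 \right)},213 \right)}}{a} = \frac{i + 2 \cdot 213}{-2 + \sqrt{47977}} = \frac{i + 426}{-2 + \sqrt{47977}} = \frac{426 + i}{-2 + \sqrt{47977}}$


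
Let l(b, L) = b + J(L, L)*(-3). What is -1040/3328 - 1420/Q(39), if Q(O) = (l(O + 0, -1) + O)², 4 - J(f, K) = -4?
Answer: -9325/11664 ≈ -0.79947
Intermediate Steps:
J(f, K) = 8 (J(f, K) = 4 - 1*(-4) = 4 + 4 = 8)
l(b, L) = -24 + b (l(b, L) = b + 8*(-3) = b - 24 = -24 + b)
Q(O) = (-24 + 2*O)² (Q(O) = ((-24 + (O + 0)) + O)² = ((-24 + O) + O)² = (-24 + 2*O)²)
-1040/3328 - 1420/Q(39) = -1040/3328 - 1420*1/(4*(-12 + 39)²) = -1040*1/3328 - 1420/(4*27²) = -5/16 - 1420/(4*729) = -5/16 - 1420/2916 = -5/16 - 1420*1/2916 = -5/16 - 355/729 = -9325/11664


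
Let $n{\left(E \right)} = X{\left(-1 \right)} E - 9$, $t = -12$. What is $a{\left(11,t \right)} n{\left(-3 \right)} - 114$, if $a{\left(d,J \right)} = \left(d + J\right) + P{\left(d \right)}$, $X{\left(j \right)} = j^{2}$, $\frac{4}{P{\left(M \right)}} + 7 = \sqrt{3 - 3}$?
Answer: $- \frac{666}{7} \approx -95.143$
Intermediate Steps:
$P{\left(M \right)} = - \frac{4}{7}$ ($P{\left(M \right)} = \frac{4}{-7 + \sqrt{3 - 3}} = \frac{4}{-7 + \sqrt{0}} = \frac{4}{-7 + 0} = \frac{4}{-7} = 4 \left(- \frac{1}{7}\right) = - \frac{4}{7}$)
$n{\left(E \right)} = -9 + E$ ($n{\left(E \right)} = \left(-1\right)^{2} E - 9 = 1 E - 9 = E - 9 = -9 + E$)
$a{\left(d,J \right)} = - \frac{4}{7} + J + d$ ($a{\left(d,J \right)} = \left(d + J\right) - \frac{4}{7} = \left(J + d\right) - \frac{4}{7} = - \frac{4}{7} + J + d$)
$a{\left(11,t \right)} n{\left(-3 \right)} - 114 = \left(- \frac{4}{7} - 12 + 11\right) \left(-9 - 3\right) - 114 = \left(- \frac{11}{7}\right) \left(-12\right) - 114 = \frac{132}{7} - 114 = - \frac{666}{7}$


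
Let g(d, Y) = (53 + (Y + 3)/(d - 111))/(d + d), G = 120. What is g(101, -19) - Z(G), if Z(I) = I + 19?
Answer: -140117/1010 ≈ -138.73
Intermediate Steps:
Z(I) = 19 + I
g(d, Y) = (53 + (3 + Y)/(-111 + d))/(2*d) (g(d, Y) = (53 + (3 + Y)/(-111 + d))/((2*d)) = (53 + (3 + Y)/(-111 + d))*(1/(2*d)) = (53 + (3 + Y)/(-111 + d))/(2*d))
g(101, -19) - Z(G) = (1/2)*(-5880 - 19 + 53*101)/(101*(-111 + 101)) - (19 + 120) = (1/2)*(1/101)*(-5880 - 19 + 5353)/(-10) - 1*139 = (1/2)*(1/101)*(-1/10)*(-546) - 139 = 273/1010 - 139 = -140117/1010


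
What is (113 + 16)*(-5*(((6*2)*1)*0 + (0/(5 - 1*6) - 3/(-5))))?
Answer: -387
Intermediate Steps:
(113 + 16)*(-5*(((6*2)*1)*0 + (0/(5 - 1*6) - 3/(-5)))) = 129*(-5*((12*1)*0 + (0/(5 - 6) - 3*(-⅕)))) = 129*(-5*(12*0 + (0/(-1) + ⅗))) = 129*(-5*(0 + (0*(-1) + ⅗))) = 129*(-5*(0 + (0 + ⅗))) = 129*(-5*(0 + ⅗)) = 129*(-5*⅗) = 129*(-3) = -387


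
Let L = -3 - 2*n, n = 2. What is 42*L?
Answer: -294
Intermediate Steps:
L = -7 (L = -3 - 2*2 = -3 - 4 = -7)
42*L = 42*(-7) = -294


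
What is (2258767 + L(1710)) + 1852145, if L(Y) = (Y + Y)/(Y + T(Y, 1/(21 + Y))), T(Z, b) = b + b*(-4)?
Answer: 4056111405468/986669 ≈ 4.1109e+6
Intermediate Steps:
T(Z, b) = -3*b (T(Z, b) = b - 4*b = -3*b)
L(Y) = 2*Y/(Y - 3/(21 + Y)) (L(Y) = (Y + Y)/(Y - 3/(21 + Y)) = (2*Y)/(Y - 3/(21 + Y)) = 2*Y/(Y - 3/(21 + Y)))
(2258767 + L(1710)) + 1852145 = (2258767 + 2*1710*(21 + 1710)/(-3 + 1710*(21 + 1710))) + 1852145 = (2258767 + 2*1710*1731/(-3 + 1710*1731)) + 1852145 = (2258767 + 2*1710*1731/(-3 + 2960010)) + 1852145 = (2258767 + 2*1710*1731/2960007) + 1852145 = (2258767 + 2*1710*(1/2960007)*1731) + 1852145 = (2258767 + 1973340/986669) + 1852145 = 2228657350463/986669 + 1852145 = 4056111405468/986669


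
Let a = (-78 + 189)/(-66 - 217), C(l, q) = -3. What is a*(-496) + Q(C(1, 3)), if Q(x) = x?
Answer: 54207/283 ≈ 191.54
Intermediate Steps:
a = -111/283 (a = 111/(-283) = 111*(-1/283) = -111/283 ≈ -0.39223)
a*(-496) + Q(C(1, 3)) = -111/283*(-496) - 3 = 55056/283 - 3 = 54207/283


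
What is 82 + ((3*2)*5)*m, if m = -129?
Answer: -3788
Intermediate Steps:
82 + ((3*2)*5)*m = 82 + ((3*2)*5)*(-129) = 82 + (6*5)*(-129) = 82 + 30*(-129) = 82 - 3870 = -3788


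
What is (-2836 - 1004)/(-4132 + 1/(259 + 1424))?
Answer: 1292544/1390831 ≈ 0.92933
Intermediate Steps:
(-2836 - 1004)/(-4132 + 1/(259 + 1424)) = -3840/(-4132 + 1/1683) = -3840/(-6954155/1683) = -3840*(-1683/6954155) = 1292544/1390831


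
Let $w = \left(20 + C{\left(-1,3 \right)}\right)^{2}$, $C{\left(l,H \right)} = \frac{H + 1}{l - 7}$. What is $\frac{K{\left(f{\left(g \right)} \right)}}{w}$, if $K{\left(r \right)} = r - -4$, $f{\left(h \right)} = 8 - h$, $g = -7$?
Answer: $\frac{76}{1521} \approx 0.049967$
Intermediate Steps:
$C{\left(l,H \right)} = \frac{1 + H}{-7 + l}$
$K{\left(r \right)} = 4 + r$ ($K{\left(r \right)} = r + 4 = 4 + r$)
$w = \frac{1521}{4}$ ($w = \left(20 + \frac{1 + 3}{-7 - 1}\right)^{2} = \left(20 + \frac{1}{-8} \cdot 4\right)^{2} = \left(20 - \frac{1}{2}\right)^{2} = \left(\frac{39}{2}\right)^{2} = \frac{1521}{4} \approx 380.25$)
$\frac{K{\left(f{\left(g \right)} \right)}}{w} = \frac{4 + \left(8 - -7\right)}{\frac{1521}{4}} = \left(4 + \left(8 + 7\right)\right) \frac{4}{1521} = \left(4 + 15\right) \frac{4}{1521} = 19 \cdot \frac{4}{1521} = \frac{76}{1521}$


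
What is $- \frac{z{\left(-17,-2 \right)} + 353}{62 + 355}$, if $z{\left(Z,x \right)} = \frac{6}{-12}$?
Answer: $- \frac{235}{278} \approx -0.84532$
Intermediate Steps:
$z{\left(Z,x \right)} = - \frac{1}{2}$ ($z{\left(Z,x \right)} = 6 \left(- \frac{1}{12}\right) = - \frac{1}{2}$)
$- \frac{z{\left(-17,-2 \right)} + 353}{62 + 355} = - \frac{- \frac{1}{2} + 353}{62 + 355} = - \frac{705}{2 \cdot 417} = \left(-1\right) \frac{235}{278} = - \frac{235}{278}$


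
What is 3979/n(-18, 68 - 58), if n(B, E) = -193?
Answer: -3979/193 ≈ -20.617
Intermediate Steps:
3979/n(-18, 68 - 58) = 3979/(-193) = 3979*(-1/193) = -3979/193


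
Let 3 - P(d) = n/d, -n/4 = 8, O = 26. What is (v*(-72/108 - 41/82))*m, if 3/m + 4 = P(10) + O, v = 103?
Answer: -3605/282 ≈ -12.784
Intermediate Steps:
n = -32 (n = -4*8 = -32)
P(d) = 3 + 32/d (P(d) = 3 - (-32)/d = 3 + 32/d)
m = 5/47 (m = 3/(-4 + ((3 + 32/10) + 26)) = 3/(-4 + ((3 + 32*(⅒)) + 26)) = 3/(-4 + ((3 + 16/5) + 26)) = 3/(-4 + (31/5 + 26)) = 3/(-4 + 161/5) = 3/(141/5) = 3*(5/141) = 5/47 ≈ 0.10638)
(v*(-72/108 - 41/82))*m = (103*(-72/108 - 41/82))*(5/47) = (103*(-72*1/108 - 41*1/82))*(5/47) = (103*(-⅔ - ½))*(5/47) = (103*(-7/6))*(5/47) = -721/6*5/47 = -3605/282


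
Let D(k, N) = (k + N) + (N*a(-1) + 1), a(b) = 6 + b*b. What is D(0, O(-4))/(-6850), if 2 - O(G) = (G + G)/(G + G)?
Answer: -9/6850 ≈ -0.0013139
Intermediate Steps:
a(b) = 6 + b²
O(G) = 1 (O(G) = 2 - (G + G)/(G + G) = 2 - 2*G/(2*G) = 2 - 2*G*1/(2*G) = 2 - 1*1 = 2 - 1 = 1)
D(k, N) = 1 + k + 8*N (D(k, N) = (k + N) + (N*(6 + (-1)²) + 1) = (N + k) + (N*(6 + 1) + 1) = (N + k) + (N*7 + 1) = (N + k) + (7*N + 1) = (N + k) + (1 + 7*N) = 1 + k + 8*N)
D(0, O(-4))/(-6850) = (1 + 0 + 8*1)/(-6850) = (1 + 0 + 8)*(-1/6850) = 9*(-1/6850) = -9/6850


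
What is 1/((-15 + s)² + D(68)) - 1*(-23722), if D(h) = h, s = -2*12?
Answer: 37694259/1589 ≈ 23722.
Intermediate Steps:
s = -24
1/((-15 + s)² + D(68)) - 1*(-23722) = 1/((-15 - 24)² + 68) - 1*(-23722) = 1/((-39)² + 68) + 23722 = 1/(1521 + 68) + 23722 = 1/1589 + 23722 = 37694259/1589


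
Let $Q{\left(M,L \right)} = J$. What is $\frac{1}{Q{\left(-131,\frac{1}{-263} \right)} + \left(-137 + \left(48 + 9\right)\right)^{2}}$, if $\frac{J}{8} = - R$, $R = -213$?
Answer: $\frac{1}{8104} \approx 0.0001234$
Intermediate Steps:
$J = 1704$ ($J = 8 \left(\left(-1\right) \left(-213\right)\right) = 8 \cdot 213 = 1704$)
$Q{\left(M,L \right)} = 1704$
$\frac{1}{Q{\left(-131,\frac{1}{-263} \right)} + \left(-137 + \left(48 + 9\right)\right)^{2}} = \frac{1}{1704 + \left(-137 + \left(48 + 9\right)\right)^{2}} = \frac{1}{1704 + \left(-137 + 57\right)^{2}} = \frac{1}{1704 + \left(-80\right)^{2}} = \frac{1}{1704 + 6400} = \frac{1}{8104}$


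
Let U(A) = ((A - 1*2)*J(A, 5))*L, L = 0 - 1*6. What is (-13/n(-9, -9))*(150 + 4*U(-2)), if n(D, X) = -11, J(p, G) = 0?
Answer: 1950/11 ≈ 177.27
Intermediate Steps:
L = -6 (L = 0 - 6 = -6)
U(A) = 0 (U(A) = ((A - 1*2)*0)*(-6) = ((A - 2)*0)*(-6) = ((-2 + A)*0)*(-6) = 0*(-6) = 0)
(-13/n(-9, -9))*(150 + 4*U(-2)) = (-13/(-11))*(150 + 4*0) = (-13*(-1/11))*(150 + 0) = (13/11)*150 = 1950/11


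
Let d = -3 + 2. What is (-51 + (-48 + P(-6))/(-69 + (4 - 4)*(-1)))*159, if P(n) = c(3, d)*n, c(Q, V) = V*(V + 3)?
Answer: -184599/23 ≈ -8026.0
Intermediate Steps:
d = -1
c(Q, V) = V*(3 + V)
P(n) = -2*n (P(n) = (-(3 - 1))*n = (-1*2)*n = -2*n)
(-51 + (-48 + P(-6))/(-69 + (4 - 4)*(-1)))*159 = (-51 + (-48 - 2*(-6))/(-69 + (4 - 4)*(-1)))*159 = (-51 + (-48 + 12)/(-69 + 0*(-1)))*159 = (-51 - 36/(-69 + 0))*159 = (-51 - 36/(-69))*159 = (-51 - 36*(-1/69))*159 = (-51 + 12/23)*159 = -1161/23*159 = -184599/23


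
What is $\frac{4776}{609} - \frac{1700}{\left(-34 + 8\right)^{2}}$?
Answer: $\frac{182773}{34307} \approx 5.3276$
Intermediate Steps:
$\frac{4776}{609} - \frac{1700}{\left(-34 + 8\right)^{2}} = 4776 \cdot \frac{1}{609} - \frac{1700}{\left(-26\right)^{2}} = \frac{1592}{203} - \frac{1700}{676} = \frac{1592}{203} - \frac{425}{169} = \frac{182773}{34307}$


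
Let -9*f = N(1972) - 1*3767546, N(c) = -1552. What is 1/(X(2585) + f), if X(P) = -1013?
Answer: 3/1253327 ≈ 2.3936e-6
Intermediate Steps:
f = 1256366/3 (f = -(-1552 - 1*3767546)/9 = -(-1552 - 3767546)/9 = -⅑*(-3769098) = 1256366/3 ≈ 4.1879e+5)
1/(X(2585) + f) = 1/(-1013 + 1256366/3) = 1/(1253327/3) = 3/1253327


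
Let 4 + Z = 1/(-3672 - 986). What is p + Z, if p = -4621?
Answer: -21543251/4658 ≈ -4625.0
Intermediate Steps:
Z = -18633/4658 (Z = -4 + 1/(-3672 - 986) = -4 + 1/(-4658) = -4 - 1/4658 = -18633/4658 ≈ -4.0002)
p + Z = -4621 - 18633/4658 = -21543251/4658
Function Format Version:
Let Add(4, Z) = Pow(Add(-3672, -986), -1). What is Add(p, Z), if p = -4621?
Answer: Rational(-21543251, 4658) ≈ -4625.0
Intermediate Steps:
Z = Rational(-18633, 4658) (Z = Add(-4, Pow(Add(-3672, -986), -1)) = Add(-4, Pow(-4658, -1)) = Add(-4, Rational(-1, 4658)) = Rational(-18633, 4658) ≈ -4.0002)
Add(p, Z) = Add(-4621, Rational(-18633, 4658)) = Rational(-21543251, 4658)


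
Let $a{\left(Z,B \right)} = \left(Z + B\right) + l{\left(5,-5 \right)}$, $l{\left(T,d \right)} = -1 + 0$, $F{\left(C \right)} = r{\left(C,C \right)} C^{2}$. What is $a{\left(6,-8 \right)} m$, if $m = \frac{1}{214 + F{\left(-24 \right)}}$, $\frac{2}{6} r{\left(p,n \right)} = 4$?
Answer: $- \frac{3}{7126} \approx -0.00042099$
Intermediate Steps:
$r{\left(p,n \right)} = 12$ ($r{\left(p,n \right)} = 3 \cdot 4 = 12$)
$F{\left(C \right)} = 12 C^{2}$
$l{\left(T,d \right)} = -1$
$a{\left(Z,B \right)} = -1 + B + Z$ ($a{\left(Z,B \right)} = \left(Z + B\right) - 1 = \left(B + Z\right) - 1 = -1 + B + Z$)
$m = \frac{1}{7126}$ ($m = \frac{1}{214 + 12 \left(-24\right)^{2}} = \frac{1}{214 + 12 \cdot 576} = \frac{1}{214 + 6912} = \frac{1}{7126} \approx 0.00014033$)
$a{\left(6,-8 \right)} m = \left(-1 - 8 + 6\right) \frac{1}{7126} = \left(-3\right) \frac{1}{7126} = - \frac{3}{7126}$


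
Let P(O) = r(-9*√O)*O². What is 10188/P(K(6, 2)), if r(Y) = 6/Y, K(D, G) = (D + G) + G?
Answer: -7641*√10/50 ≈ -483.26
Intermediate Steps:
K(D, G) = D + 2*G
P(O) = -2*O^(3/2)/3 (P(O) = (6/((-9*√O)))*O² = (6*(-1/(9*√O)))*O² = (-2/(3*√O))*O² = -2*O^(3/2)/3)
10188/P(K(6, 2)) = 10188/((-2*(6 + 2*2)^(3/2)/3)) = 10188/((-2*(6 + 4)^(3/2)/3)) = 10188/((-20*√10/3)) = 10188*(-3*√10/200) = -7641*√10/50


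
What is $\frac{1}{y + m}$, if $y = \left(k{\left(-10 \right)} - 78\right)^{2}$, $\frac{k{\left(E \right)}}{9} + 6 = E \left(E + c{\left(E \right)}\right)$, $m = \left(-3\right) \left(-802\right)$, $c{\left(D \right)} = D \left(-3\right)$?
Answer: $\frac{1}{3735030} \approx 2.6774 \cdot 10^{-7}$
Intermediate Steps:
$c{\left(D \right)} = - 3 D$
$m = 2406$
$k{\left(E \right)} = -54 - 18 E^{2}$ ($k{\left(E \right)} = -54 + 9 E \left(E - 3 E\right) = -54 + 9 E \left(- 2 E\right) = -54 + 9 \left(- 2 E^{2}\right) = -54 - 18 E^{2}$)
$y = 3732624$ ($y = \left(\left(-54 - 18 \left(-10\right)^{2}\right) - 78\right)^{2} = \left(\left(-54 - 1800\right) - 78\right)^{2} = \left(-1854 - 78\right)^{2} = \left(-1932\right)^{2} = 3732624$)
$\frac{1}{y + m} = \frac{1}{3732624 + 2406} = \frac{1}{3735030}$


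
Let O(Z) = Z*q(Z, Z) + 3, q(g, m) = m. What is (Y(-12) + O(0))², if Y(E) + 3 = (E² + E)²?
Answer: 303595776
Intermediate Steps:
O(Z) = 3 + Z² (O(Z) = Z*Z + 3 = Z² + 3 = 3 + Z²)
Y(E) = -3 + (E + E²)² (Y(E) = -3 + (E² + E)² = -3 + (E + E²)²)
(Y(-12) + O(0))² = ((-3 + (-12)²*(1 - 12)²) + (3 + 0²))² = ((-3 + 144*(-11)²) + (3 + 0))² = ((-3 + 144*121) + 3)² = ((-3 + 17424) + 3)² = (17421 + 3)² = 17424² = 303595776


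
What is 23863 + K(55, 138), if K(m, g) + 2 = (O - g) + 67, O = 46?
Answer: 23836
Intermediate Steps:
K(m, g) = 111 - g (K(m, g) = -2 + ((46 - g) + 67) = -2 + (113 - g) = 111 - g)
23863 + K(55, 138) = 23863 + (111 - 1*138) = 23863 + (111 - 138) = 23863 - 27 = 23836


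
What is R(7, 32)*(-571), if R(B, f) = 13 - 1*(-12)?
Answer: -14275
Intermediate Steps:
R(B, f) = 25 (R(B, f) = 13 + 12 = 25)
R(7, 32)*(-571) = 25*(-571) = -14275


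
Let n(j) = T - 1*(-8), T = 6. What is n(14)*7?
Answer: 98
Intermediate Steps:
n(j) = 14 (n(j) = 6 - 1*(-8) = 6 + 8 = 14)
n(14)*7 = 14*7 = 98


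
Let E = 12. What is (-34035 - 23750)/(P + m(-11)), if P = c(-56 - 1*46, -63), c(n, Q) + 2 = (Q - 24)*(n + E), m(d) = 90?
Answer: -57785/7918 ≈ -7.2979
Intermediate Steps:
c(n, Q) = -2 + (-24 + Q)*(12 + n) (c(n, Q) = -2 + (Q - 24)*(n + 12) = -2 + (-24 + Q)*(12 + n))
P = 7828 (P = -290 - 24*(-56 - 1*46) + 12*(-63) - 63*(-56 - 1*46) = -290 - 24*(-56 - 46) - 756 - 63*(-56 - 46) = -290 - 24*(-102) - 756 - 63*(-102) = -290 + 2448 - 756 + 6426 = 7828)
(-34035 - 23750)/(P + m(-11)) = (-34035 - 23750)/(7828 + 90) = -57785/7918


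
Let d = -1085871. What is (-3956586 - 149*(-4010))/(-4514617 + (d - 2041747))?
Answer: 3359096/7642235 ≈ 0.43954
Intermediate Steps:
(-3956586 - 149*(-4010))/(-4514617 + (d - 2041747)) = (-3956586 - 149*(-4010))/(-4514617 + (-1085871 - 2041747)) = (-3956586 + 597490)/(-4514617 - 3127618) = -3359096/(-7642235) = -3359096*(-1/7642235) = 3359096/7642235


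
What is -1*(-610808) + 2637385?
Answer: 3248193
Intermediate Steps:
-1*(-610808) + 2637385 = 610808 + 2637385 = 3248193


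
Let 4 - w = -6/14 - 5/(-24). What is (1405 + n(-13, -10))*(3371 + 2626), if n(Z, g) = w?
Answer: 473261251/56 ≈ 8.4511e+6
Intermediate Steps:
w = 709/168 (w = 4 - (-6/14 - 5/(-24)) = 4 - (-6*1/14 - 5*(-1/24)) = 4 - (-3/7 + 5/24) = 4 - 1*(-37/168) = 4 + 37/168 = 709/168 ≈ 4.2202)
n(Z, g) = 709/168
(1405 + n(-13, -10))*(3371 + 2626) = (1405 + 709/168)*(3371 + 2626) = (236749/168)*5997 = 473261251/56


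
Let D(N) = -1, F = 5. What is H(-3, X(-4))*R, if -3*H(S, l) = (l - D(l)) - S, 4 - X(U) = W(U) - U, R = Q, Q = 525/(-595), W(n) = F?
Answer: -5/17 ≈ -0.29412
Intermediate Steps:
W(n) = 5
Q = -15/17 (Q = 525*(-1/595) = -15/17 ≈ -0.88235)
R = -15/17 ≈ -0.88235
X(U) = -1 + U (X(U) = 4 - (5 - U) = 4 + (-5 + U) = -1 + U)
H(S, l) = -1/3 - l/3 + S/3 (H(S, l) = -((l - 1*(-1)) - S)/3 = -((l + 1) - S)/3 = -((1 + l) - S)/3 = -(1 + l - S)/3 = -1/3 - l/3 + S/3)
H(-3, X(-4))*R = (-1/3 - (-1 - 4)/3 + (1/3)*(-3))*(-15/17) = (-1/3 - 1/3*(-5) - 1)*(-15/17) = (-1/3 + 5/3 - 1)*(-15/17) = (1/3)*(-15/17) = -5/17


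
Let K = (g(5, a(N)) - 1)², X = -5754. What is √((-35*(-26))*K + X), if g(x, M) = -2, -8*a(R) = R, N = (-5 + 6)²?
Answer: 2*√609 ≈ 49.356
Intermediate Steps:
N = 1 (N = 1² = 1)
a(R) = -R/8
K = 9 (K = (-2 - 1)² = (-3)² = 9)
√((-35*(-26))*K + X) = √(-35*(-26)*9 - 5754) = √(910*9 - 5754) = √(8190 - 5754) = √2436 = 2*√609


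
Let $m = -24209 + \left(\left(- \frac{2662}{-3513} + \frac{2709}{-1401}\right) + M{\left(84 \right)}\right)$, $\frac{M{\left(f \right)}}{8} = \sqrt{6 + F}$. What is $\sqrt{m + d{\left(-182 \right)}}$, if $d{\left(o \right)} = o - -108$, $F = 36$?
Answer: $\frac{\sqrt{-65360208663201138 + 21531785648328 \sqrt{42}}}{1640571} \approx 155.67 i$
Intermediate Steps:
$d{\left(o \right)} = 108 + o$ ($d{\left(o \right)} = o + 108 = 108 + o$)
$M{\left(f \right)} = 8 \sqrt{42}$ ($M{\left(f \right)} = 8 \sqrt{6 + 36} = 8 \sqrt{42}$)
$m = - \frac{39718512424}{1640571} + 8 \sqrt{42}$ ($m = -24209 + \left(\left(- \frac{2662}{-3513} + \frac{2709}{-1401}\right) + 8 \sqrt{42}\right) = -24209 + \left(\left(\left(-2662\right) \left(- \frac{1}{3513}\right) + 2709 \left(- \frac{1}{1401}\right)\right) + 8 \sqrt{42}\right) = -24209 + \left(\left(\frac{2662}{3513} - \frac{903}{467}\right) + 8 \sqrt{42}\right) = -24209 - \left(\frac{1929085}{1640571} - 8 \sqrt{42}\right) = - \frac{39718512424}{1640571} + 8 \sqrt{42} \approx -24158.0$)
$\sqrt{m + d{\left(-182 \right)}} = \sqrt{\left(- \frac{39718512424}{1640571} + 8 \sqrt{42}\right) + \left(108 - 182\right)} = \sqrt{\left(- \frac{39718512424}{1640571} + 8 \sqrt{42}\right) - 74} = \sqrt{- \frac{39839914678}{1640571} + 8 \sqrt{42}}$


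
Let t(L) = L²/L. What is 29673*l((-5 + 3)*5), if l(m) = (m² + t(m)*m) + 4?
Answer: 6053292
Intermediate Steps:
t(L) = L
l(m) = 4 + 2*m² (l(m) = (m² + m*m) + 4 = (m² + m²) + 4 = 2*m² + 4 = 4 + 2*m²)
29673*l((-5 + 3)*5) = 29673*(4 + 2*((-5 + 3)*5)²) = 29673*(4 + 2*(-2*5)²) = 29673*(4 + 2*(-10)²) = 29673*(4 + 2*100) = 29673*(4 + 200) = 29673*204 = 6053292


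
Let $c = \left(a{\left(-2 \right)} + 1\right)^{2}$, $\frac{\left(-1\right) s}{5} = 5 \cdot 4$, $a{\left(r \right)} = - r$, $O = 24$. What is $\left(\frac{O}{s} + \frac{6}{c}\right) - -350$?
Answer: $\frac{26282}{75} \approx 350.43$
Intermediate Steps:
$s = -100$ ($s = - 5 \cdot 5 \cdot 4 = \left(-5\right) 20 = -100$)
$c = 9$ ($c = \left(\left(-1\right) \left(-2\right) + 1\right)^{2} = \left(2 + 1\right)^{2} = 3^{2} = 9$)
$\left(\frac{O}{s} + \frac{6}{c}\right) - -350 = \left(\frac{24}{-100} + \frac{6}{9}\right) - -350 = \left(24 \left(- \frac{1}{100}\right) + 6 \cdot \frac{1}{9}\right) + 350 = \left(- \frac{6}{25} + \frac{2}{3}\right) + 350 = \frac{32}{75} + 350 = \frac{26282}{75}$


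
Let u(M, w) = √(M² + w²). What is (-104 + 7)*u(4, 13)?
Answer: -97*√185 ≈ -1319.3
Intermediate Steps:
(-104 + 7)*u(4, 13) = (-104 + 7)*√(4² + 13²) = -97*√(16 + 169) = -97*√185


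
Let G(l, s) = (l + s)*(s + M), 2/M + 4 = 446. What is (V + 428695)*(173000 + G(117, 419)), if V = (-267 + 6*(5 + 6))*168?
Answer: 157017614200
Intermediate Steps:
M = 1/221 (M = 2/(-4 + 446) = 2/442 = 2*(1/442) = 1/221 ≈ 0.0045249)
G(l, s) = (1/221 + s)*(l + s) (G(l, s) = (l + s)*(s + 1/221) = (l + s)*(1/221 + s) = (1/221 + s)*(l + s))
V = -33768 (V = (-267 + 6*11)*168 = (-267 + 66)*168 = -201*168 = -33768)
(V + 428695)*(173000 + G(117, 419)) = (-33768 + 428695)*(173000 + (419² + (1/221)*117 + (1/221)*419 + 117*419)) = 394927*(173000 + (175561 + 9/17 + 419/221 + 49023)) = 394927*(173000 + 49633600/221) = 394927*(87866600/221) = 157017614200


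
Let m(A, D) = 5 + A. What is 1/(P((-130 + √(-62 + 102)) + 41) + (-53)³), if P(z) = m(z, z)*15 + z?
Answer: -75113/11283920418 - 8*√10/5641960209 ≈ -6.6611e-6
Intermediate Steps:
P(z) = 75 + 16*z (P(z) = (5 + z)*15 + z = (75 + 15*z) + z = 75 + 16*z)
1/(P((-130 + √(-62 + 102)) + 41) + (-53)³) = 1/((75 + 16*((-130 + √(-62 + 102)) + 41)) + (-53)³) = 1/((75 + 16*((-130 + √40) + 41)) - 148877) = 1/((75 + 16*((-130 + 2*√10) + 41)) - 148877) = 1/((75 + 16*(-89 + 2*√10)) - 148877) = 1/((75 + (-1424 + 32*√10)) - 148877) = 1/((-1349 + 32*√10) - 148877) = 1/(-150226 + 32*√10)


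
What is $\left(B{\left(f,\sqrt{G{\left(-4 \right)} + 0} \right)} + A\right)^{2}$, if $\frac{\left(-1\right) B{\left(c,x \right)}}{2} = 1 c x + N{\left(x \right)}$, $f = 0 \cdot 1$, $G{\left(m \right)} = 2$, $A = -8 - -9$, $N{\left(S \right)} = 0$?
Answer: $1$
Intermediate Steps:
$A = 1$ ($A = -8 + 9 = 1$)
$f = 0$
$B{\left(c,x \right)} = - 2 c x$ ($B{\left(c,x \right)} = - 2 \left(1 c x + 0\right) = - 2 \left(c x + 0\right) = - 2 c x$)
$\left(B{\left(f,\sqrt{G{\left(-4 \right)} + 0} \right)} + A\right)^{2} = \left(\left(-2\right) 0 \sqrt{2 + 0} + 1\right)^{2} = \left(\left(-2\right) 0 \sqrt{2} + 1\right)^{2} = \left(0 + 1\right)^{2} = 1^{2} = 1$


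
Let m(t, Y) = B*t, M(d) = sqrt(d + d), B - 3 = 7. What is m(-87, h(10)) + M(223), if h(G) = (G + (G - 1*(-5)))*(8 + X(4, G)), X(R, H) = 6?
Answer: -870 + sqrt(446) ≈ -848.88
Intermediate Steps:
B = 10 (B = 3 + 7 = 10)
h(G) = 70 + 28*G (h(G) = (G + (G - 1*(-5)))*(8 + 6) = (G + (G + 5))*14 = (G + (5 + G))*14 = (5 + 2*G)*14 = 70 + 28*G)
M(d) = sqrt(2)*sqrt(d) (M(d) = sqrt(2*d) = sqrt(2)*sqrt(d))
m(t, Y) = 10*t
m(-87, h(10)) + M(223) = 10*(-87) + sqrt(2)*sqrt(223) = -870 + sqrt(446)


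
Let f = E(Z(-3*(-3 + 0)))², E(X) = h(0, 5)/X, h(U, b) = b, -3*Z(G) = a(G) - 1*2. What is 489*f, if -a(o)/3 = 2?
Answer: 110025/64 ≈ 1719.1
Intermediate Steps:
a(o) = -6 (a(o) = -3*2 = -6)
Z(G) = 8/3 (Z(G) = -(-6 - 1*2)/3 = -(-6 - 2)/3 = -⅓*(-8) = 8/3)
E(X) = 5/X
f = 225/64 (f = (5/(8/3))² = (5*(3/8))² = (15/8)² = 225/64 ≈ 3.5156)
489*f = 489*(225/64) = 110025/64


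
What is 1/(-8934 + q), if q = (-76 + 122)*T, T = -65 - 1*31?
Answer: -1/13350 ≈ -7.4906e-5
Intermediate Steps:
T = -96 (T = -65 - 31 = -96)
q = -4416 (q = (-76 + 122)*(-96) = 46*(-96) = -4416)
1/(-8934 + q) = 1/(-8934 - 4416) = 1/(-13350) = -1/13350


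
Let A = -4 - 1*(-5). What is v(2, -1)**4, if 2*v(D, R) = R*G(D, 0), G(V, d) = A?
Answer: 1/16 ≈ 0.062500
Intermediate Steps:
A = 1 (A = -4 + 5 = 1)
G(V, d) = 1
v(D, R) = R/2 (v(D, R) = (R*1)/2 = R/2)
v(2, -1)**4 = ((1/2)*(-1))**4 = (-1/2)**4 = 1/16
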